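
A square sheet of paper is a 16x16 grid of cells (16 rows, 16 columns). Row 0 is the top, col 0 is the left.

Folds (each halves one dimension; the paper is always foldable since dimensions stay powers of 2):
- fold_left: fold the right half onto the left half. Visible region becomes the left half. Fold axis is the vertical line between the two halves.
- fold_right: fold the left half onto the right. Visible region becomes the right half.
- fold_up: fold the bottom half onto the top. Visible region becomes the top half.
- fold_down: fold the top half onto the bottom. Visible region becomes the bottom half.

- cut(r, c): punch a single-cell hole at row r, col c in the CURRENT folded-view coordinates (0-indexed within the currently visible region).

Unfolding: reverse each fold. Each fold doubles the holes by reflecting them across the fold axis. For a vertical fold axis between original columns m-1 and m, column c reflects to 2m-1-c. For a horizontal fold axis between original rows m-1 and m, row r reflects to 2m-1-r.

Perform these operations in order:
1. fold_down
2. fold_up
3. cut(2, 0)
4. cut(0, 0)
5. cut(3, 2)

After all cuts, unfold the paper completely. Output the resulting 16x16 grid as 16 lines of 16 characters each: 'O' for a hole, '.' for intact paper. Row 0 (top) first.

Answer: O...............
................
O...............
..O.............
..O.............
O...............
................
O...............
O...............
................
O...............
..O.............
..O.............
O...............
................
O...............

Derivation:
Op 1 fold_down: fold axis h@8; visible region now rows[8,16) x cols[0,16) = 8x16
Op 2 fold_up: fold axis h@12; visible region now rows[8,12) x cols[0,16) = 4x16
Op 3 cut(2, 0): punch at orig (10,0); cuts so far [(10, 0)]; region rows[8,12) x cols[0,16) = 4x16
Op 4 cut(0, 0): punch at orig (8,0); cuts so far [(8, 0), (10, 0)]; region rows[8,12) x cols[0,16) = 4x16
Op 5 cut(3, 2): punch at orig (11,2); cuts so far [(8, 0), (10, 0), (11, 2)]; region rows[8,12) x cols[0,16) = 4x16
Unfold 1 (reflect across h@12): 6 holes -> [(8, 0), (10, 0), (11, 2), (12, 2), (13, 0), (15, 0)]
Unfold 2 (reflect across h@8): 12 holes -> [(0, 0), (2, 0), (3, 2), (4, 2), (5, 0), (7, 0), (8, 0), (10, 0), (11, 2), (12, 2), (13, 0), (15, 0)]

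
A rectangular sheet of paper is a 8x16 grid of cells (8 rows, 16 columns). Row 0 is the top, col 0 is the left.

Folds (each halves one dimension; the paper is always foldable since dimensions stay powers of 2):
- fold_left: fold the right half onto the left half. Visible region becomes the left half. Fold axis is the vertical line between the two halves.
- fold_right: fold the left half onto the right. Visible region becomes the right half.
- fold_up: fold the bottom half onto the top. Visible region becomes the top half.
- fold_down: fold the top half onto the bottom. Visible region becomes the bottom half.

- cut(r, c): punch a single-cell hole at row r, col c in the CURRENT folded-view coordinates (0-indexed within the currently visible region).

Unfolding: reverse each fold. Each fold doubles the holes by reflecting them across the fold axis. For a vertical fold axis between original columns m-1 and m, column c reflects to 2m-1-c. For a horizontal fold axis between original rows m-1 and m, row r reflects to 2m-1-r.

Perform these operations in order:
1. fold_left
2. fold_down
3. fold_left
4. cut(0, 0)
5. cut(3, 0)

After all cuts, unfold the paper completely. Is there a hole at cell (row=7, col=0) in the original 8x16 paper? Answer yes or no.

Op 1 fold_left: fold axis v@8; visible region now rows[0,8) x cols[0,8) = 8x8
Op 2 fold_down: fold axis h@4; visible region now rows[4,8) x cols[0,8) = 4x8
Op 3 fold_left: fold axis v@4; visible region now rows[4,8) x cols[0,4) = 4x4
Op 4 cut(0, 0): punch at orig (4,0); cuts so far [(4, 0)]; region rows[4,8) x cols[0,4) = 4x4
Op 5 cut(3, 0): punch at orig (7,0); cuts so far [(4, 0), (7, 0)]; region rows[4,8) x cols[0,4) = 4x4
Unfold 1 (reflect across v@4): 4 holes -> [(4, 0), (4, 7), (7, 0), (7, 7)]
Unfold 2 (reflect across h@4): 8 holes -> [(0, 0), (0, 7), (3, 0), (3, 7), (4, 0), (4, 7), (7, 0), (7, 7)]
Unfold 3 (reflect across v@8): 16 holes -> [(0, 0), (0, 7), (0, 8), (0, 15), (3, 0), (3, 7), (3, 8), (3, 15), (4, 0), (4, 7), (4, 8), (4, 15), (7, 0), (7, 7), (7, 8), (7, 15)]
Holes: [(0, 0), (0, 7), (0, 8), (0, 15), (3, 0), (3, 7), (3, 8), (3, 15), (4, 0), (4, 7), (4, 8), (4, 15), (7, 0), (7, 7), (7, 8), (7, 15)]

Answer: yes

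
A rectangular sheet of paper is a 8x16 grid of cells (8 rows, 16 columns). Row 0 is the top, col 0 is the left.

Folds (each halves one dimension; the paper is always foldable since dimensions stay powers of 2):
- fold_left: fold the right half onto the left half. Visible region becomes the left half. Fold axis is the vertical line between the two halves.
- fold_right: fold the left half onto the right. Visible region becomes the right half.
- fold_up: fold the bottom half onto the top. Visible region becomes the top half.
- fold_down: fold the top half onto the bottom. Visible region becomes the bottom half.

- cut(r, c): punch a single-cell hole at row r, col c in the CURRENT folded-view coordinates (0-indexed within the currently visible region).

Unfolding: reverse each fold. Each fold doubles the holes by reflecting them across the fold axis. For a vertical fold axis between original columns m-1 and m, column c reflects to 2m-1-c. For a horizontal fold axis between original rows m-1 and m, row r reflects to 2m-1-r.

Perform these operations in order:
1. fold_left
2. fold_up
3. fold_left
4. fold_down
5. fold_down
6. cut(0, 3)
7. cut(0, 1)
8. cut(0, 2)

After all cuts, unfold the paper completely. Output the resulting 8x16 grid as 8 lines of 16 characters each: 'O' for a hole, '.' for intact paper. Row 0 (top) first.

Op 1 fold_left: fold axis v@8; visible region now rows[0,8) x cols[0,8) = 8x8
Op 2 fold_up: fold axis h@4; visible region now rows[0,4) x cols[0,8) = 4x8
Op 3 fold_left: fold axis v@4; visible region now rows[0,4) x cols[0,4) = 4x4
Op 4 fold_down: fold axis h@2; visible region now rows[2,4) x cols[0,4) = 2x4
Op 5 fold_down: fold axis h@3; visible region now rows[3,4) x cols[0,4) = 1x4
Op 6 cut(0, 3): punch at orig (3,3); cuts so far [(3, 3)]; region rows[3,4) x cols[0,4) = 1x4
Op 7 cut(0, 1): punch at orig (3,1); cuts so far [(3, 1), (3, 3)]; region rows[3,4) x cols[0,4) = 1x4
Op 8 cut(0, 2): punch at orig (3,2); cuts so far [(3, 1), (3, 2), (3, 3)]; region rows[3,4) x cols[0,4) = 1x4
Unfold 1 (reflect across h@3): 6 holes -> [(2, 1), (2, 2), (2, 3), (3, 1), (3, 2), (3, 3)]
Unfold 2 (reflect across h@2): 12 holes -> [(0, 1), (0, 2), (0, 3), (1, 1), (1, 2), (1, 3), (2, 1), (2, 2), (2, 3), (3, 1), (3, 2), (3, 3)]
Unfold 3 (reflect across v@4): 24 holes -> [(0, 1), (0, 2), (0, 3), (0, 4), (0, 5), (0, 6), (1, 1), (1, 2), (1, 3), (1, 4), (1, 5), (1, 6), (2, 1), (2, 2), (2, 3), (2, 4), (2, 5), (2, 6), (3, 1), (3, 2), (3, 3), (3, 4), (3, 5), (3, 6)]
Unfold 4 (reflect across h@4): 48 holes -> [(0, 1), (0, 2), (0, 3), (0, 4), (0, 5), (0, 6), (1, 1), (1, 2), (1, 3), (1, 4), (1, 5), (1, 6), (2, 1), (2, 2), (2, 3), (2, 4), (2, 5), (2, 6), (3, 1), (3, 2), (3, 3), (3, 4), (3, 5), (3, 6), (4, 1), (4, 2), (4, 3), (4, 4), (4, 5), (4, 6), (5, 1), (5, 2), (5, 3), (5, 4), (5, 5), (5, 6), (6, 1), (6, 2), (6, 3), (6, 4), (6, 5), (6, 6), (7, 1), (7, 2), (7, 3), (7, 4), (7, 5), (7, 6)]
Unfold 5 (reflect across v@8): 96 holes -> [(0, 1), (0, 2), (0, 3), (0, 4), (0, 5), (0, 6), (0, 9), (0, 10), (0, 11), (0, 12), (0, 13), (0, 14), (1, 1), (1, 2), (1, 3), (1, 4), (1, 5), (1, 6), (1, 9), (1, 10), (1, 11), (1, 12), (1, 13), (1, 14), (2, 1), (2, 2), (2, 3), (2, 4), (2, 5), (2, 6), (2, 9), (2, 10), (2, 11), (2, 12), (2, 13), (2, 14), (3, 1), (3, 2), (3, 3), (3, 4), (3, 5), (3, 6), (3, 9), (3, 10), (3, 11), (3, 12), (3, 13), (3, 14), (4, 1), (4, 2), (4, 3), (4, 4), (4, 5), (4, 6), (4, 9), (4, 10), (4, 11), (4, 12), (4, 13), (4, 14), (5, 1), (5, 2), (5, 3), (5, 4), (5, 5), (5, 6), (5, 9), (5, 10), (5, 11), (5, 12), (5, 13), (5, 14), (6, 1), (6, 2), (6, 3), (6, 4), (6, 5), (6, 6), (6, 9), (6, 10), (6, 11), (6, 12), (6, 13), (6, 14), (7, 1), (7, 2), (7, 3), (7, 4), (7, 5), (7, 6), (7, 9), (7, 10), (7, 11), (7, 12), (7, 13), (7, 14)]

Answer: .OOOOOO..OOOOOO.
.OOOOOO..OOOOOO.
.OOOOOO..OOOOOO.
.OOOOOO..OOOOOO.
.OOOOOO..OOOOOO.
.OOOOOO..OOOOOO.
.OOOOOO..OOOOOO.
.OOOOOO..OOOOOO.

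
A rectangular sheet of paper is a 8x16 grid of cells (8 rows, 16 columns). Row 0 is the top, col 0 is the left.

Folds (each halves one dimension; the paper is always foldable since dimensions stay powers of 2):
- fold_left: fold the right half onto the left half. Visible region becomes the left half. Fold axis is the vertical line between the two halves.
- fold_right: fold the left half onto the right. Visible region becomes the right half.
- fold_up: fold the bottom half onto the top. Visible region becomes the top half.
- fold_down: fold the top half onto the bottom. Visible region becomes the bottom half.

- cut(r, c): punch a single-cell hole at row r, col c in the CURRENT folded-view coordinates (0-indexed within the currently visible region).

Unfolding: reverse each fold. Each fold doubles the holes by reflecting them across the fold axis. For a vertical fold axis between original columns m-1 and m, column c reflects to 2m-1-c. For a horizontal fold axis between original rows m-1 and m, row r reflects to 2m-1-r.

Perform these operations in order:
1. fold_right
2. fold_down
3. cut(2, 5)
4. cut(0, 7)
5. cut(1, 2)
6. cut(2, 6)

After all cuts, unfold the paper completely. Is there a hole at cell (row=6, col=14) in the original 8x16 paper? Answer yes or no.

Op 1 fold_right: fold axis v@8; visible region now rows[0,8) x cols[8,16) = 8x8
Op 2 fold_down: fold axis h@4; visible region now rows[4,8) x cols[8,16) = 4x8
Op 3 cut(2, 5): punch at orig (6,13); cuts so far [(6, 13)]; region rows[4,8) x cols[8,16) = 4x8
Op 4 cut(0, 7): punch at orig (4,15); cuts so far [(4, 15), (6, 13)]; region rows[4,8) x cols[8,16) = 4x8
Op 5 cut(1, 2): punch at orig (5,10); cuts so far [(4, 15), (5, 10), (6, 13)]; region rows[4,8) x cols[8,16) = 4x8
Op 6 cut(2, 6): punch at orig (6,14); cuts so far [(4, 15), (5, 10), (6, 13), (6, 14)]; region rows[4,8) x cols[8,16) = 4x8
Unfold 1 (reflect across h@4): 8 holes -> [(1, 13), (1, 14), (2, 10), (3, 15), (4, 15), (5, 10), (6, 13), (6, 14)]
Unfold 2 (reflect across v@8): 16 holes -> [(1, 1), (1, 2), (1, 13), (1, 14), (2, 5), (2, 10), (3, 0), (3, 15), (4, 0), (4, 15), (5, 5), (5, 10), (6, 1), (6, 2), (6, 13), (6, 14)]
Holes: [(1, 1), (1, 2), (1, 13), (1, 14), (2, 5), (2, 10), (3, 0), (3, 15), (4, 0), (4, 15), (5, 5), (5, 10), (6, 1), (6, 2), (6, 13), (6, 14)]

Answer: yes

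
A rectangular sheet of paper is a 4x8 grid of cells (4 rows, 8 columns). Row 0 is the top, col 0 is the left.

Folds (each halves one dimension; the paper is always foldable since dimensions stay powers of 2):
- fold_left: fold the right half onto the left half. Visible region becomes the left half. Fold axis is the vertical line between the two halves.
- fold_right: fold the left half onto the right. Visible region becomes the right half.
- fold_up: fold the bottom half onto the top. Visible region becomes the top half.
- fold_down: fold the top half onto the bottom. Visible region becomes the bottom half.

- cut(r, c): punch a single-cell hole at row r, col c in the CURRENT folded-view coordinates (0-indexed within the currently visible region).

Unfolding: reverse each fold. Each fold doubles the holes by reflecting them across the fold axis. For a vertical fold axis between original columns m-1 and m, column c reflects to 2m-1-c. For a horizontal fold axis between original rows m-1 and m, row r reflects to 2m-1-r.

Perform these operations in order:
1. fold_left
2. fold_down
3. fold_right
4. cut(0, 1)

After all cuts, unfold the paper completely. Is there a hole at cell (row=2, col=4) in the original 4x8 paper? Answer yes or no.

Op 1 fold_left: fold axis v@4; visible region now rows[0,4) x cols[0,4) = 4x4
Op 2 fold_down: fold axis h@2; visible region now rows[2,4) x cols[0,4) = 2x4
Op 3 fold_right: fold axis v@2; visible region now rows[2,4) x cols[2,4) = 2x2
Op 4 cut(0, 1): punch at orig (2,3); cuts so far [(2, 3)]; region rows[2,4) x cols[2,4) = 2x2
Unfold 1 (reflect across v@2): 2 holes -> [(2, 0), (2, 3)]
Unfold 2 (reflect across h@2): 4 holes -> [(1, 0), (1, 3), (2, 0), (2, 3)]
Unfold 3 (reflect across v@4): 8 holes -> [(1, 0), (1, 3), (1, 4), (1, 7), (2, 0), (2, 3), (2, 4), (2, 7)]
Holes: [(1, 0), (1, 3), (1, 4), (1, 7), (2, 0), (2, 3), (2, 4), (2, 7)]

Answer: yes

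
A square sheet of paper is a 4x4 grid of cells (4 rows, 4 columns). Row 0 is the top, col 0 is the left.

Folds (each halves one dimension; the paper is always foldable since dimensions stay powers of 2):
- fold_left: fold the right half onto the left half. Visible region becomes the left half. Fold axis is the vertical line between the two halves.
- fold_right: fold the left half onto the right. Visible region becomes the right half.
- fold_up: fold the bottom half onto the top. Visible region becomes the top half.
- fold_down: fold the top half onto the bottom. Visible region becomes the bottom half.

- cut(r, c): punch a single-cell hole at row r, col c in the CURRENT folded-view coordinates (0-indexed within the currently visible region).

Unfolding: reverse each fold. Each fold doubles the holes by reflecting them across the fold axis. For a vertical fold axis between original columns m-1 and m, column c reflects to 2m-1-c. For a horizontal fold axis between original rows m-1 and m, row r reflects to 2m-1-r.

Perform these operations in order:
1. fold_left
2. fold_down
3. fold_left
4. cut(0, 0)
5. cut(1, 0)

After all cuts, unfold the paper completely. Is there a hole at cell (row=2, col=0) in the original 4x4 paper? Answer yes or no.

Answer: yes

Derivation:
Op 1 fold_left: fold axis v@2; visible region now rows[0,4) x cols[0,2) = 4x2
Op 2 fold_down: fold axis h@2; visible region now rows[2,4) x cols[0,2) = 2x2
Op 3 fold_left: fold axis v@1; visible region now rows[2,4) x cols[0,1) = 2x1
Op 4 cut(0, 0): punch at orig (2,0); cuts so far [(2, 0)]; region rows[2,4) x cols[0,1) = 2x1
Op 5 cut(1, 0): punch at orig (3,0); cuts so far [(2, 0), (3, 0)]; region rows[2,4) x cols[0,1) = 2x1
Unfold 1 (reflect across v@1): 4 holes -> [(2, 0), (2, 1), (3, 0), (3, 1)]
Unfold 2 (reflect across h@2): 8 holes -> [(0, 0), (0, 1), (1, 0), (1, 1), (2, 0), (2, 1), (3, 0), (3, 1)]
Unfold 3 (reflect across v@2): 16 holes -> [(0, 0), (0, 1), (0, 2), (0, 3), (1, 0), (1, 1), (1, 2), (1, 3), (2, 0), (2, 1), (2, 2), (2, 3), (3, 0), (3, 1), (3, 2), (3, 3)]
Holes: [(0, 0), (0, 1), (0, 2), (0, 3), (1, 0), (1, 1), (1, 2), (1, 3), (2, 0), (2, 1), (2, 2), (2, 3), (3, 0), (3, 1), (3, 2), (3, 3)]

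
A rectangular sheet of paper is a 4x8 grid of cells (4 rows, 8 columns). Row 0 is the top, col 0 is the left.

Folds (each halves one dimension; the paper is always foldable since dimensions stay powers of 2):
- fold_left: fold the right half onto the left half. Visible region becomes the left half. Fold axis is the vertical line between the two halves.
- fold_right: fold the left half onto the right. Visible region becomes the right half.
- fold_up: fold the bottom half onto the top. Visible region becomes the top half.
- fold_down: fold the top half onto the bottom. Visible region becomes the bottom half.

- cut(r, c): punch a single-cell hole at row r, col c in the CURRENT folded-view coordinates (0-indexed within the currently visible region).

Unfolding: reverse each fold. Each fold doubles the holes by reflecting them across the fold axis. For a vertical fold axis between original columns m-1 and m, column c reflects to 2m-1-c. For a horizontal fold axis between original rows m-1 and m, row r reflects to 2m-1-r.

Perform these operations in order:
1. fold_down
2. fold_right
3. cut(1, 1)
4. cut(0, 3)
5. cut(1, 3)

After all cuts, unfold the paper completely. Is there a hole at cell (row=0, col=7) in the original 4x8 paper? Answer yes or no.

Op 1 fold_down: fold axis h@2; visible region now rows[2,4) x cols[0,8) = 2x8
Op 2 fold_right: fold axis v@4; visible region now rows[2,4) x cols[4,8) = 2x4
Op 3 cut(1, 1): punch at orig (3,5); cuts so far [(3, 5)]; region rows[2,4) x cols[4,8) = 2x4
Op 4 cut(0, 3): punch at orig (2,7); cuts so far [(2, 7), (3, 5)]; region rows[2,4) x cols[4,8) = 2x4
Op 5 cut(1, 3): punch at orig (3,7); cuts so far [(2, 7), (3, 5), (3, 7)]; region rows[2,4) x cols[4,8) = 2x4
Unfold 1 (reflect across v@4): 6 holes -> [(2, 0), (2, 7), (3, 0), (3, 2), (3, 5), (3, 7)]
Unfold 2 (reflect across h@2): 12 holes -> [(0, 0), (0, 2), (0, 5), (0, 7), (1, 0), (1, 7), (2, 0), (2, 7), (3, 0), (3, 2), (3, 5), (3, 7)]
Holes: [(0, 0), (0, 2), (0, 5), (0, 7), (1, 0), (1, 7), (2, 0), (2, 7), (3, 0), (3, 2), (3, 5), (3, 7)]

Answer: yes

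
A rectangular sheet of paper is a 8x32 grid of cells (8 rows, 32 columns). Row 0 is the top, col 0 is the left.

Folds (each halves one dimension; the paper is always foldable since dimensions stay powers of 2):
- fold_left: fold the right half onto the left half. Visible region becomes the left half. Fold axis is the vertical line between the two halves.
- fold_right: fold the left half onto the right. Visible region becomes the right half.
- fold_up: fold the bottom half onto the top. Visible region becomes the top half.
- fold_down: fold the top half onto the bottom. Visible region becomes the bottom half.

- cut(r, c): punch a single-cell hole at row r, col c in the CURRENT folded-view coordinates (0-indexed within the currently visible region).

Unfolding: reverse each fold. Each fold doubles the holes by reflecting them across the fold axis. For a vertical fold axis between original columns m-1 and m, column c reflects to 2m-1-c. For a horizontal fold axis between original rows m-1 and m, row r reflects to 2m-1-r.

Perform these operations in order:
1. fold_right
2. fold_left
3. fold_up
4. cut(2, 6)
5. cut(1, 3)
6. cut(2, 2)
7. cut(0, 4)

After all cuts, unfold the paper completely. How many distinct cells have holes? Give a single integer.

Op 1 fold_right: fold axis v@16; visible region now rows[0,8) x cols[16,32) = 8x16
Op 2 fold_left: fold axis v@24; visible region now rows[0,8) x cols[16,24) = 8x8
Op 3 fold_up: fold axis h@4; visible region now rows[0,4) x cols[16,24) = 4x8
Op 4 cut(2, 6): punch at orig (2,22); cuts so far [(2, 22)]; region rows[0,4) x cols[16,24) = 4x8
Op 5 cut(1, 3): punch at orig (1,19); cuts so far [(1, 19), (2, 22)]; region rows[0,4) x cols[16,24) = 4x8
Op 6 cut(2, 2): punch at orig (2,18); cuts so far [(1, 19), (2, 18), (2, 22)]; region rows[0,4) x cols[16,24) = 4x8
Op 7 cut(0, 4): punch at orig (0,20); cuts so far [(0, 20), (1, 19), (2, 18), (2, 22)]; region rows[0,4) x cols[16,24) = 4x8
Unfold 1 (reflect across h@4): 8 holes -> [(0, 20), (1, 19), (2, 18), (2, 22), (5, 18), (5, 22), (6, 19), (7, 20)]
Unfold 2 (reflect across v@24): 16 holes -> [(0, 20), (0, 27), (1, 19), (1, 28), (2, 18), (2, 22), (2, 25), (2, 29), (5, 18), (5, 22), (5, 25), (5, 29), (6, 19), (6, 28), (7, 20), (7, 27)]
Unfold 3 (reflect across v@16): 32 holes -> [(0, 4), (0, 11), (0, 20), (0, 27), (1, 3), (1, 12), (1, 19), (1, 28), (2, 2), (2, 6), (2, 9), (2, 13), (2, 18), (2, 22), (2, 25), (2, 29), (5, 2), (5, 6), (5, 9), (5, 13), (5, 18), (5, 22), (5, 25), (5, 29), (6, 3), (6, 12), (6, 19), (6, 28), (7, 4), (7, 11), (7, 20), (7, 27)]

Answer: 32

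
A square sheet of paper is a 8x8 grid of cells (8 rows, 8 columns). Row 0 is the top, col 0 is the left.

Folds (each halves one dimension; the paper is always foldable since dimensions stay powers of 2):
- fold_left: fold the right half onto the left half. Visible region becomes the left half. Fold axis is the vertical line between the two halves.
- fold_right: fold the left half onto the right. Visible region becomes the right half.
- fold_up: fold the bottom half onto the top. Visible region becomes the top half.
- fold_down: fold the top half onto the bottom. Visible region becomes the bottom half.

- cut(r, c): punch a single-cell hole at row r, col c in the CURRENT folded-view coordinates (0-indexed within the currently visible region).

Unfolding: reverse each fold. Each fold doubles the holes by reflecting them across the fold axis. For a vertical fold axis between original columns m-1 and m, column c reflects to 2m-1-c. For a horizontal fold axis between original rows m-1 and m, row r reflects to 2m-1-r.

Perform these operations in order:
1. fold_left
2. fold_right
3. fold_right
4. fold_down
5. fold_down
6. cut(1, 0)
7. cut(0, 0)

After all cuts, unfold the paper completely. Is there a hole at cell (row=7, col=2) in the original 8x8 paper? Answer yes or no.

Op 1 fold_left: fold axis v@4; visible region now rows[0,8) x cols[0,4) = 8x4
Op 2 fold_right: fold axis v@2; visible region now rows[0,8) x cols[2,4) = 8x2
Op 3 fold_right: fold axis v@3; visible region now rows[0,8) x cols[3,4) = 8x1
Op 4 fold_down: fold axis h@4; visible region now rows[4,8) x cols[3,4) = 4x1
Op 5 fold_down: fold axis h@6; visible region now rows[6,8) x cols[3,4) = 2x1
Op 6 cut(1, 0): punch at orig (7,3); cuts so far [(7, 3)]; region rows[6,8) x cols[3,4) = 2x1
Op 7 cut(0, 0): punch at orig (6,3); cuts so far [(6, 3), (7, 3)]; region rows[6,8) x cols[3,4) = 2x1
Unfold 1 (reflect across h@6): 4 holes -> [(4, 3), (5, 3), (6, 3), (7, 3)]
Unfold 2 (reflect across h@4): 8 holes -> [(0, 3), (1, 3), (2, 3), (3, 3), (4, 3), (5, 3), (6, 3), (7, 3)]
Unfold 3 (reflect across v@3): 16 holes -> [(0, 2), (0, 3), (1, 2), (1, 3), (2, 2), (2, 3), (3, 2), (3, 3), (4, 2), (4, 3), (5, 2), (5, 3), (6, 2), (6, 3), (7, 2), (7, 3)]
Unfold 4 (reflect across v@2): 32 holes -> [(0, 0), (0, 1), (0, 2), (0, 3), (1, 0), (1, 1), (1, 2), (1, 3), (2, 0), (2, 1), (2, 2), (2, 3), (3, 0), (3, 1), (3, 2), (3, 3), (4, 0), (4, 1), (4, 2), (4, 3), (5, 0), (5, 1), (5, 2), (5, 3), (6, 0), (6, 1), (6, 2), (6, 3), (7, 0), (7, 1), (7, 2), (7, 3)]
Unfold 5 (reflect across v@4): 64 holes -> [(0, 0), (0, 1), (0, 2), (0, 3), (0, 4), (0, 5), (0, 6), (0, 7), (1, 0), (1, 1), (1, 2), (1, 3), (1, 4), (1, 5), (1, 6), (1, 7), (2, 0), (2, 1), (2, 2), (2, 3), (2, 4), (2, 5), (2, 6), (2, 7), (3, 0), (3, 1), (3, 2), (3, 3), (3, 4), (3, 5), (3, 6), (3, 7), (4, 0), (4, 1), (4, 2), (4, 3), (4, 4), (4, 5), (4, 6), (4, 7), (5, 0), (5, 1), (5, 2), (5, 3), (5, 4), (5, 5), (5, 6), (5, 7), (6, 0), (6, 1), (6, 2), (6, 3), (6, 4), (6, 5), (6, 6), (6, 7), (7, 0), (7, 1), (7, 2), (7, 3), (7, 4), (7, 5), (7, 6), (7, 7)]
Holes: [(0, 0), (0, 1), (0, 2), (0, 3), (0, 4), (0, 5), (0, 6), (0, 7), (1, 0), (1, 1), (1, 2), (1, 3), (1, 4), (1, 5), (1, 6), (1, 7), (2, 0), (2, 1), (2, 2), (2, 3), (2, 4), (2, 5), (2, 6), (2, 7), (3, 0), (3, 1), (3, 2), (3, 3), (3, 4), (3, 5), (3, 6), (3, 7), (4, 0), (4, 1), (4, 2), (4, 3), (4, 4), (4, 5), (4, 6), (4, 7), (5, 0), (5, 1), (5, 2), (5, 3), (5, 4), (5, 5), (5, 6), (5, 7), (6, 0), (6, 1), (6, 2), (6, 3), (6, 4), (6, 5), (6, 6), (6, 7), (7, 0), (7, 1), (7, 2), (7, 3), (7, 4), (7, 5), (7, 6), (7, 7)]

Answer: yes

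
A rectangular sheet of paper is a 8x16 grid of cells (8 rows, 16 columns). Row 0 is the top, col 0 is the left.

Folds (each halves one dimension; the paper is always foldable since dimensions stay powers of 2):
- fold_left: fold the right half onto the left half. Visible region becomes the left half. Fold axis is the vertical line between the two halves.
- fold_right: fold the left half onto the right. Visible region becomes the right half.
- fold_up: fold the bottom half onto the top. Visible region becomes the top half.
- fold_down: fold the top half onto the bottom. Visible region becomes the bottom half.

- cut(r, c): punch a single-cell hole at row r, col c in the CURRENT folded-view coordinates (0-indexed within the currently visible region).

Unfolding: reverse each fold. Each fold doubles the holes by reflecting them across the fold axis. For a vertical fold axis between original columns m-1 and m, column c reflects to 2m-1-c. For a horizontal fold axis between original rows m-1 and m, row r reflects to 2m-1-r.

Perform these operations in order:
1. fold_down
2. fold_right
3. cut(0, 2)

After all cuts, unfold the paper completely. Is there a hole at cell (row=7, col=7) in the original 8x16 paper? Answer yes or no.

Op 1 fold_down: fold axis h@4; visible region now rows[4,8) x cols[0,16) = 4x16
Op 2 fold_right: fold axis v@8; visible region now rows[4,8) x cols[8,16) = 4x8
Op 3 cut(0, 2): punch at orig (4,10); cuts so far [(4, 10)]; region rows[4,8) x cols[8,16) = 4x8
Unfold 1 (reflect across v@8): 2 holes -> [(4, 5), (4, 10)]
Unfold 2 (reflect across h@4): 4 holes -> [(3, 5), (3, 10), (4, 5), (4, 10)]
Holes: [(3, 5), (3, 10), (4, 5), (4, 10)]

Answer: no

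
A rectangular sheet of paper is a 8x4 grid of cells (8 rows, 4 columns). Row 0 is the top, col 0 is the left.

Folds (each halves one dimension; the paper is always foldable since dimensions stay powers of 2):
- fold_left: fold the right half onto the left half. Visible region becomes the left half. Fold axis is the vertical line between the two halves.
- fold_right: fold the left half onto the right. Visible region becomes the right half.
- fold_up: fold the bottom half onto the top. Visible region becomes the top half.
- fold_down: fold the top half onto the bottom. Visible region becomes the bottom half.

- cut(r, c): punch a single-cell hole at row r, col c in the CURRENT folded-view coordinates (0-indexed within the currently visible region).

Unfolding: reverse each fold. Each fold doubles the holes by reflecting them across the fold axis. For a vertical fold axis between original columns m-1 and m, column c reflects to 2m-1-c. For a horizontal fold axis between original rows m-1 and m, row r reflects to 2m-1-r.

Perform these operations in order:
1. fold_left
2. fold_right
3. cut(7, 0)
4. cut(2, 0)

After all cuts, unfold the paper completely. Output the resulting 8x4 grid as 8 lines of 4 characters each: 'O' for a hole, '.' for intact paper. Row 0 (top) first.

Answer: ....
....
OOOO
....
....
....
....
OOOO

Derivation:
Op 1 fold_left: fold axis v@2; visible region now rows[0,8) x cols[0,2) = 8x2
Op 2 fold_right: fold axis v@1; visible region now rows[0,8) x cols[1,2) = 8x1
Op 3 cut(7, 0): punch at orig (7,1); cuts so far [(7, 1)]; region rows[0,8) x cols[1,2) = 8x1
Op 4 cut(2, 0): punch at orig (2,1); cuts so far [(2, 1), (7, 1)]; region rows[0,8) x cols[1,2) = 8x1
Unfold 1 (reflect across v@1): 4 holes -> [(2, 0), (2, 1), (7, 0), (7, 1)]
Unfold 2 (reflect across v@2): 8 holes -> [(2, 0), (2, 1), (2, 2), (2, 3), (7, 0), (7, 1), (7, 2), (7, 3)]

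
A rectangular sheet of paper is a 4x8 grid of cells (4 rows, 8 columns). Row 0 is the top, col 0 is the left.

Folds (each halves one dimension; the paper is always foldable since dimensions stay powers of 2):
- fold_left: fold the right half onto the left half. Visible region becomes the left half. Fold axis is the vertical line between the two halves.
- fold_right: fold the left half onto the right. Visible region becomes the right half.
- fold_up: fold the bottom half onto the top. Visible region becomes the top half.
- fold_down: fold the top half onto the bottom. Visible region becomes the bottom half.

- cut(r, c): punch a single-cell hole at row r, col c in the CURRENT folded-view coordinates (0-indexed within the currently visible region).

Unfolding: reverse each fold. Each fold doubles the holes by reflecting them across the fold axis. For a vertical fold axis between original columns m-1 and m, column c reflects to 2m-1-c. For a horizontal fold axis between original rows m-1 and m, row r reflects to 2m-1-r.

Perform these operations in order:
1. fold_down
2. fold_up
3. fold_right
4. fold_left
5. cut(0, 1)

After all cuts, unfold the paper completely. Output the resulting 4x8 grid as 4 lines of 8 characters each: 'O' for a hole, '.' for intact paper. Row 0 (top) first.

Answer: .OO..OO.
.OO..OO.
.OO..OO.
.OO..OO.

Derivation:
Op 1 fold_down: fold axis h@2; visible region now rows[2,4) x cols[0,8) = 2x8
Op 2 fold_up: fold axis h@3; visible region now rows[2,3) x cols[0,8) = 1x8
Op 3 fold_right: fold axis v@4; visible region now rows[2,3) x cols[4,8) = 1x4
Op 4 fold_left: fold axis v@6; visible region now rows[2,3) x cols[4,6) = 1x2
Op 5 cut(0, 1): punch at orig (2,5); cuts so far [(2, 5)]; region rows[2,3) x cols[4,6) = 1x2
Unfold 1 (reflect across v@6): 2 holes -> [(2, 5), (2, 6)]
Unfold 2 (reflect across v@4): 4 holes -> [(2, 1), (2, 2), (2, 5), (2, 6)]
Unfold 3 (reflect across h@3): 8 holes -> [(2, 1), (2, 2), (2, 5), (2, 6), (3, 1), (3, 2), (3, 5), (3, 6)]
Unfold 4 (reflect across h@2): 16 holes -> [(0, 1), (0, 2), (0, 5), (0, 6), (1, 1), (1, 2), (1, 5), (1, 6), (2, 1), (2, 2), (2, 5), (2, 6), (3, 1), (3, 2), (3, 5), (3, 6)]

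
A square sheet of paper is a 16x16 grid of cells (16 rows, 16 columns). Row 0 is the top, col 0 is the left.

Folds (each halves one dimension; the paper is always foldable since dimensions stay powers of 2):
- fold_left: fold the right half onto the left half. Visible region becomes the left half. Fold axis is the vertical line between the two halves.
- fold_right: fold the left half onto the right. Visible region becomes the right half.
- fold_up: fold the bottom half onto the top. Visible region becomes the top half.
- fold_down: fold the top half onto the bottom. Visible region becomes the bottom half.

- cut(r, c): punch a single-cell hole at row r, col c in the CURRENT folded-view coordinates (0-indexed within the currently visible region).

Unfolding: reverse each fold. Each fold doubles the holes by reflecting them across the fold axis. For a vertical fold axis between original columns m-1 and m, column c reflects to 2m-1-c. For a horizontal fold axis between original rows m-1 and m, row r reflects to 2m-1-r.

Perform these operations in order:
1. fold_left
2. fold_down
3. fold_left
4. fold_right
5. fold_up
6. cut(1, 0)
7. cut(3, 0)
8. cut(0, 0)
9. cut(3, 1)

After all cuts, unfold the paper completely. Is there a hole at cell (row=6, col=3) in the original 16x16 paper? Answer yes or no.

Answer: no

Derivation:
Op 1 fold_left: fold axis v@8; visible region now rows[0,16) x cols[0,8) = 16x8
Op 2 fold_down: fold axis h@8; visible region now rows[8,16) x cols[0,8) = 8x8
Op 3 fold_left: fold axis v@4; visible region now rows[8,16) x cols[0,4) = 8x4
Op 4 fold_right: fold axis v@2; visible region now rows[8,16) x cols[2,4) = 8x2
Op 5 fold_up: fold axis h@12; visible region now rows[8,12) x cols[2,4) = 4x2
Op 6 cut(1, 0): punch at orig (9,2); cuts so far [(9, 2)]; region rows[8,12) x cols[2,4) = 4x2
Op 7 cut(3, 0): punch at orig (11,2); cuts so far [(9, 2), (11, 2)]; region rows[8,12) x cols[2,4) = 4x2
Op 8 cut(0, 0): punch at orig (8,2); cuts so far [(8, 2), (9, 2), (11, 2)]; region rows[8,12) x cols[2,4) = 4x2
Op 9 cut(3, 1): punch at orig (11,3); cuts so far [(8, 2), (9, 2), (11, 2), (11, 3)]; region rows[8,12) x cols[2,4) = 4x2
Unfold 1 (reflect across h@12): 8 holes -> [(8, 2), (9, 2), (11, 2), (11, 3), (12, 2), (12, 3), (14, 2), (15, 2)]
Unfold 2 (reflect across v@2): 16 holes -> [(8, 1), (8, 2), (9, 1), (9, 2), (11, 0), (11, 1), (11, 2), (11, 3), (12, 0), (12, 1), (12, 2), (12, 3), (14, 1), (14, 2), (15, 1), (15, 2)]
Unfold 3 (reflect across v@4): 32 holes -> [(8, 1), (8, 2), (8, 5), (8, 6), (9, 1), (9, 2), (9, 5), (9, 6), (11, 0), (11, 1), (11, 2), (11, 3), (11, 4), (11, 5), (11, 6), (11, 7), (12, 0), (12, 1), (12, 2), (12, 3), (12, 4), (12, 5), (12, 6), (12, 7), (14, 1), (14, 2), (14, 5), (14, 6), (15, 1), (15, 2), (15, 5), (15, 6)]
Unfold 4 (reflect across h@8): 64 holes -> [(0, 1), (0, 2), (0, 5), (0, 6), (1, 1), (1, 2), (1, 5), (1, 6), (3, 0), (3, 1), (3, 2), (3, 3), (3, 4), (3, 5), (3, 6), (3, 7), (4, 0), (4, 1), (4, 2), (4, 3), (4, 4), (4, 5), (4, 6), (4, 7), (6, 1), (6, 2), (6, 5), (6, 6), (7, 1), (7, 2), (7, 5), (7, 6), (8, 1), (8, 2), (8, 5), (8, 6), (9, 1), (9, 2), (9, 5), (9, 6), (11, 0), (11, 1), (11, 2), (11, 3), (11, 4), (11, 5), (11, 6), (11, 7), (12, 0), (12, 1), (12, 2), (12, 3), (12, 4), (12, 5), (12, 6), (12, 7), (14, 1), (14, 2), (14, 5), (14, 6), (15, 1), (15, 2), (15, 5), (15, 6)]
Unfold 5 (reflect across v@8): 128 holes -> [(0, 1), (0, 2), (0, 5), (0, 6), (0, 9), (0, 10), (0, 13), (0, 14), (1, 1), (1, 2), (1, 5), (1, 6), (1, 9), (1, 10), (1, 13), (1, 14), (3, 0), (3, 1), (3, 2), (3, 3), (3, 4), (3, 5), (3, 6), (3, 7), (3, 8), (3, 9), (3, 10), (3, 11), (3, 12), (3, 13), (3, 14), (3, 15), (4, 0), (4, 1), (4, 2), (4, 3), (4, 4), (4, 5), (4, 6), (4, 7), (4, 8), (4, 9), (4, 10), (4, 11), (4, 12), (4, 13), (4, 14), (4, 15), (6, 1), (6, 2), (6, 5), (6, 6), (6, 9), (6, 10), (6, 13), (6, 14), (7, 1), (7, 2), (7, 5), (7, 6), (7, 9), (7, 10), (7, 13), (7, 14), (8, 1), (8, 2), (8, 5), (8, 6), (8, 9), (8, 10), (8, 13), (8, 14), (9, 1), (9, 2), (9, 5), (9, 6), (9, 9), (9, 10), (9, 13), (9, 14), (11, 0), (11, 1), (11, 2), (11, 3), (11, 4), (11, 5), (11, 6), (11, 7), (11, 8), (11, 9), (11, 10), (11, 11), (11, 12), (11, 13), (11, 14), (11, 15), (12, 0), (12, 1), (12, 2), (12, 3), (12, 4), (12, 5), (12, 6), (12, 7), (12, 8), (12, 9), (12, 10), (12, 11), (12, 12), (12, 13), (12, 14), (12, 15), (14, 1), (14, 2), (14, 5), (14, 6), (14, 9), (14, 10), (14, 13), (14, 14), (15, 1), (15, 2), (15, 5), (15, 6), (15, 9), (15, 10), (15, 13), (15, 14)]
Holes: [(0, 1), (0, 2), (0, 5), (0, 6), (0, 9), (0, 10), (0, 13), (0, 14), (1, 1), (1, 2), (1, 5), (1, 6), (1, 9), (1, 10), (1, 13), (1, 14), (3, 0), (3, 1), (3, 2), (3, 3), (3, 4), (3, 5), (3, 6), (3, 7), (3, 8), (3, 9), (3, 10), (3, 11), (3, 12), (3, 13), (3, 14), (3, 15), (4, 0), (4, 1), (4, 2), (4, 3), (4, 4), (4, 5), (4, 6), (4, 7), (4, 8), (4, 9), (4, 10), (4, 11), (4, 12), (4, 13), (4, 14), (4, 15), (6, 1), (6, 2), (6, 5), (6, 6), (6, 9), (6, 10), (6, 13), (6, 14), (7, 1), (7, 2), (7, 5), (7, 6), (7, 9), (7, 10), (7, 13), (7, 14), (8, 1), (8, 2), (8, 5), (8, 6), (8, 9), (8, 10), (8, 13), (8, 14), (9, 1), (9, 2), (9, 5), (9, 6), (9, 9), (9, 10), (9, 13), (9, 14), (11, 0), (11, 1), (11, 2), (11, 3), (11, 4), (11, 5), (11, 6), (11, 7), (11, 8), (11, 9), (11, 10), (11, 11), (11, 12), (11, 13), (11, 14), (11, 15), (12, 0), (12, 1), (12, 2), (12, 3), (12, 4), (12, 5), (12, 6), (12, 7), (12, 8), (12, 9), (12, 10), (12, 11), (12, 12), (12, 13), (12, 14), (12, 15), (14, 1), (14, 2), (14, 5), (14, 6), (14, 9), (14, 10), (14, 13), (14, 14), (15, 1), (15, 2), (15, 5), (15, 6), (15, 9), (15, 10), (15, 13), (15, 14)]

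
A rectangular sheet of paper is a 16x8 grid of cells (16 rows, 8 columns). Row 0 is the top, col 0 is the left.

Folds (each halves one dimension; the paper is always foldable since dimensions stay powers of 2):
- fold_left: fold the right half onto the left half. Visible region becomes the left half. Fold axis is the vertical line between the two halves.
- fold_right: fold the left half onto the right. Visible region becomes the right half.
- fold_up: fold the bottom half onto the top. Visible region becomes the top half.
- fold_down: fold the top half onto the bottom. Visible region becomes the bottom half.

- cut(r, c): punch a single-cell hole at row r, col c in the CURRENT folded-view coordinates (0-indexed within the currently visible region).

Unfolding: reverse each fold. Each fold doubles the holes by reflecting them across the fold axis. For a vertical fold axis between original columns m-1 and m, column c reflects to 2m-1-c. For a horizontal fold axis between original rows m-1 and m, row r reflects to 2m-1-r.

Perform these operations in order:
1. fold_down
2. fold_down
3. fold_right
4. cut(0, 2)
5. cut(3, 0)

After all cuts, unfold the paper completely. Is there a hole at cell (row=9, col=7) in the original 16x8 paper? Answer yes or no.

Op 1 fold_down: fold axis h@8; visible region now rows[8,16) x cols[0,8) = 8x8
Op 2 fold_down: fold axis h@12; visible region now rows[12,16) x cols[0,8) = 4x8
Op 3 fold_right: fold axis v@4; visible region now rows[12,16) x cols[4,8) = 4x4
Op 4 cut(0, 2): punch at orig (12,6); cuts so far [(12, 6)]; region rows[12,16) x cols[4,8) = 4x4
Op 5 cut(3, 0): punch at orig (15,4); cuts so far [(12, 6), (15, 4)]; region rows[12,16) x cols[4,8) = 4x4
Unfold 1 (reflect across v@4): 4 holes -> [(12, 1), (12, 6), (15, 3), (15, 4)]
Unfold 2 (reflect across h@12): 8 holes -> [(8, 3), (8, 4), (11, 1), (11, 6), (12, 1), (12, 6), (15, 3), (15, 4)]
Unfold 3 (reflect across h@8): 16 holes -> [(0, 3), (0, 4), (3, 1), (3, 6), (4, 1), (4, 6), (7, 3), (7, 4), (8, 3), (8, 4), (11, 1), (11, 6), (12, 1), (12, 6), (15, 3), (15, 4)]
Holes: [(0, 3), (0, 4), (3, 1), (3, 6), (4, 1), (4, 6), (7, 3), (7, 4), (8, 3), (8, 4), (11, 1), (11, 6), (12, 1), (12, 6), (15, 3), (15, 4)]

Answer: no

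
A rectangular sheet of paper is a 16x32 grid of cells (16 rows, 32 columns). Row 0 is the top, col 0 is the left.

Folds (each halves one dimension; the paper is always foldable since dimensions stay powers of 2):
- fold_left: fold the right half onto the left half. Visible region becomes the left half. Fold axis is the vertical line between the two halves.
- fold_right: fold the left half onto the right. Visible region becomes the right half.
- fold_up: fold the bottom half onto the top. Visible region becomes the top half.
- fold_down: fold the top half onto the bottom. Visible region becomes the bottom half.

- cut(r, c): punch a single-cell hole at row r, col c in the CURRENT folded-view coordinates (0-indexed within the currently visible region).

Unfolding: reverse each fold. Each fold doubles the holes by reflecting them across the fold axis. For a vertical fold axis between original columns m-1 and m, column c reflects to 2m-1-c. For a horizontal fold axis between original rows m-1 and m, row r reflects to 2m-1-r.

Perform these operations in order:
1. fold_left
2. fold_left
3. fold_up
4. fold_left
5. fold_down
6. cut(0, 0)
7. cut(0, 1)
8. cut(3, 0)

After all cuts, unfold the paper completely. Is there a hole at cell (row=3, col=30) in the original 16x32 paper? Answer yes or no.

Answer: yes

Derivation:
Op 1 fold_left: fold axis v@16; visible region now rows[0,16) x cols[0,16) = 16x16
Op 2 fold_left: fold axis v@8; visible region now rows[0,16) x cols[0,8) = 16x8
Op 3 fold_up: fold axis h@8; visible region now rows[0,8) x cols[0,8) = 8x8
Op 4 fold_left: fold axis v@4; visible region now rows[0,8) x cols[0,4) = 8x4
Op 5 fold_down: fold axis h@4; visible region now rows[4,8) x cols[0,4) = 4x4
Op 6 cut(0, 0): punch at orig (4,0); cuts so far [(4, 0)]; region rows[4,8) x cols[0,4) = 4x4
Op 7 cut(0, 1): punch at orig (4,1); cuts so far [(4, 0), (4, 1)]; region rows[4,8) x cols[0,4) = 4x4
Op 8 cut(3, 0): punch at orig (7,0); cuts so far [(4, 0), (4, 1), (7, 0)]; region rows[4,8) x cols[0,4) = 4x4
Unfold 1 (reflect across h@4): 6 holes -> [(0, 0), (3, 0), (3, 1), (4, 0), (4, 1), (7, 0)]
Unfold 2 (reflect across v@4): 12 holes -> [(0, 0), (0, 7), (3, 0), (3, 1), (3, 6), (3, 7), (4, 0), (4, 1), (4, 6), (4, 7), (7, 0), (7, 7)]
Unfold 3 (reflect across h@8): 24 holes -> [(0, 0), (0, 7), (3, 0), (3, 1), (3, 6), (3, 7), (4, 0), (4, 1), (4, 6), (4, 7), (7, 0), (7, 7), (8, 0), (8, 7), (11, 0), (11, 1), (11, 6), (11, 7), (12, 0), (12, 1), (12, 6), (12, 7), (15, 0), (15, 7)]
Unfold 4 (reflect across v@8): 48 holes -> [(0, 0), (0, 7), (0, 8), (0, 15), (3, 0), (3, 1), (3, 6), (3, 7), (3, 8), (3, 9), (3, 14), (3, 15), (4, 0), (4, 1), (4, 6), (4, 7), (4, 8), (4, 9), (4, 14), (4, 15), (7, 0), (7, 7), (7, 8), (7, 15), (8, 0), (8, 7), (8, 8), (8, 15), (11, 0), (11, 1), (11, 6), (11, 7), (11, 8), (11, 9), (11, 14), (11, 15), (12, 0), (12, 1), (12, 6), (12, 7), (12, 8), (12, 9), (12, 14), (12, 15), (15, 0), (15, 7), (15, 8), (15, 15)]
Unfold 5 (reflect across v@16): 96 holes -> [(0, 0), (0, 7), (0, 8), (0, 15), (0, 16), (0, 23), (0, 24), (0, 31), (3, 0), (3, 1), (3, 6), (3, 7), (3, 8), (3, 9), (3, 14), (3, 15), (3, 16), (3, 17), (3, 22), (3, 23), (3, 24), (3, 25), (3, 30), (3, 31), (4, 0), (4, 1), (4, 6), (4, 7), (4, 8), (4, 9), (4, 14), (4, 15), (4, 16), (4, 17), (4, 22), (4, 23), (4, 24), (4, 25), (4, 30), (4, 31), (7, 0), (7, 7), (7, 8), (7, 15), (7, 16), (7, 23), (7, 24), (7, 31), (8, 0), (8, 7), (8, 8), (8, 15), (8, 16), (8, 23), (8, 24), (8, 31), (11, 0), (11, 1), (11, 6), (11, 7), (11, 8), (11, 9), (11, 14), (11, 15), (11, 16), (11, 17), (11, 22), (11, 23), (11, 24), (11, 25), (11, 30), (11, 31), (12, 0), (12, 1), (12, 6), (12, 7), (12, 8), (12, 9), (12, 14), (12, 15), (12, 16), (12, 17), (12, 22), (12, 23), (12, 24), (12, 25), (12, 30), (12, 31), (15, 0), (15, 7), (15, 8), (15, 15), (15, 16), (15, 23), (15, 24), (15, 31)]
Holes: [(0, 0), (0, 7), (0, 8), (0, 15), (0, 16), (0, 23), (0, 24), (0, 31), (3, 0), (3, 1), (3, 6), (3, 7), (3, 8), (3, 9), (3, 14), (3, 15), (3, 16), (3, 17), (3, 22), (3, 23), (3, 24), (3, 25), (3, 30), (3, 31), (4, 0), (4, 1), (4, 6), (4, 7), (4, 8), (4, 9), (4, 14), (4, 15), (4, 16), (4, 17), (4, 22), (4, 23), (4, 24), (4, 25), (4, 30), (4, 31), (7, 0), (7, 7), (7, 8), (7, 15), (7, 16), (7, 23), (7, 24), (7, 31), (8, 0), (8, 7), (8, 8), (8, 15), (8, 16), (8, 23), (8, 24), (8, 31), (11, 0), (11, 1), (11, 6), (11, 7), (11, 8), (11, 9), (11, 14), (11, 15), (11, 16), (11, 17), (11, 22), (11, 23), (11, 24), (11, 25), (11, 30), (11, 31), (12, 0), (12, 1), (12, 6), (12, 7), (12, 8), (12, 9), (12, 14), (12, 15), (12, 16), (12, 17), (12, 22), (12, 23), (12, 24), (12, 25), (12, 30), (12, 31), (15, 0), (15, 7), (15, 8), (15, 15), (15, 16), (15, 23), (15, 24), (15, 31)]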